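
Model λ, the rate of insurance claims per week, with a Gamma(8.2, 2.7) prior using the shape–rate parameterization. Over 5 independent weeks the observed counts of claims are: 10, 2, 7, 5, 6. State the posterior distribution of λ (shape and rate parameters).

Posterior: Gamma(shape=38.2, rate=7.7)

Total count ∑xᵢ = 30 over n = 5 weeks.
Gamma is conjugate to the Poisson likelihood: posterior is Gamma(shape = 8.2+30 = 38.2, rate = 2.7+5 = 7.7).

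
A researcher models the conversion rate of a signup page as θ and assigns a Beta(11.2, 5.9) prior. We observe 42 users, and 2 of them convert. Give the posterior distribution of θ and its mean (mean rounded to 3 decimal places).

Posterior: Beta(13.2, 45.9); mean ≈ 0.223

Observing 2 successes and 40 failures updates Beta(11.2, 5.9) by adding the success and failure counts to the two shape parameters: α = 11.2+2 = 13.2, β = 5.9+40 = 45.9.
Posterior mean = α/(α+β) = 13.2/59.1 = 0.223.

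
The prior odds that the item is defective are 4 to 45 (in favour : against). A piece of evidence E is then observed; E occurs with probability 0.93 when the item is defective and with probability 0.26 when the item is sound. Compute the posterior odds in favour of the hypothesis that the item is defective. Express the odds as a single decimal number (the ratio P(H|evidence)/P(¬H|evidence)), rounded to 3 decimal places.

Posterior odds ≈ 0.318

Prior odds = 4/45 = 0.088889.
Likelihood ratio for E = 0.93/0.26 = 3.5769.
Posterior odds = prior odds × LR = 0.31795.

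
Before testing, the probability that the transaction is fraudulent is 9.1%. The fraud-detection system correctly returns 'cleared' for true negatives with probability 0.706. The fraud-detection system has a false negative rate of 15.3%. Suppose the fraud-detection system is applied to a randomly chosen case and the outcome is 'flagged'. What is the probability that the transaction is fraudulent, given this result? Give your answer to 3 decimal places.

P(H | E) ≈ 0.224

Let H be the event that the transaction is fraudulent. P(H) = 0.091, so P(¬H) = 0.909. With E the 'flagged' result, P(E|H) = 0.847 and P(E|¬H) = 0.294.
P(E) = 0.847·0.091 + 0.294·0.909 = 0.077077 + 0.26725 = 0.34432.
By Bayes' theorem, P(H|E) = 0.077077 / 0.34432 = 0.224.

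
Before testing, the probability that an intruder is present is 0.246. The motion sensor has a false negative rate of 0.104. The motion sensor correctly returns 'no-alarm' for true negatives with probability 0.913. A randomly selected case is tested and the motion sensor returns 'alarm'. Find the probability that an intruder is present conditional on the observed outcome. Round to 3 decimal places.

P(H | E) ≈ 0.771

Write H for 'an intruder is present'. Prior odds H:¬H = 0.246/0.754 = 0.32626. For the 'alarm' outcome, the likelihood ratio is 0.896/0.087 = 10.299.
Posterior odds = 0.32626 × 10.299 = 3.3601, so P(H|E) = 3.3601/(1+3.3601) = 0.771.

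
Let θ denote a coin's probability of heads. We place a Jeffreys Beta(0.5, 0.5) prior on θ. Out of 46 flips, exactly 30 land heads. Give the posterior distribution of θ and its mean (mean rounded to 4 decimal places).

Observing 30 successes and 16 failures updates Beta(0.5, 0.5) by adding the success and failure counts to the two shape parameters: α = 0.5+30 = 30.5, β = 0.5+16 = 16.5.
Posterior mean = α/(α+β) = 30.5/47 = 0.6489.

Posterior: Beta(30.5, 16.5); mean ≈ 0.6489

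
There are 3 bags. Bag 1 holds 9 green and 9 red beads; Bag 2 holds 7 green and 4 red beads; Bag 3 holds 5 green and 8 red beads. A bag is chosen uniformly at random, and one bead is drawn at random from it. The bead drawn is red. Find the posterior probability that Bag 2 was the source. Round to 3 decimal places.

Posterior probability ≈ 0.246

P(red|Bag 1) = 0.5; P(red|Bag 2) = 0.3636; P(red|Bag 3) = 0.6154.
Prior × likelihood for each source: 0.333333·0.5=0.1667, 0.333333·0.3636=0.1212, 0.333333·0.6154=0.2051. Summing gives P(red) = 0.49301.
P(Bag 2 | red) = 0.1212 / 0.49301 = 0.246.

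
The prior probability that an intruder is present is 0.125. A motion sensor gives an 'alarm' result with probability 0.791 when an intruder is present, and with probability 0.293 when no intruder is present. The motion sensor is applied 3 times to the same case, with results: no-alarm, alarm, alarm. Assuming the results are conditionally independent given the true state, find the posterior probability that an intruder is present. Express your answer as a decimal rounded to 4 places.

Posterior P(H) ≈ 0.2353

Let H be the event that an intruder is present; start with P(H) = 0.125. P('alarm'|H) = 0.791, P('alarm'|¬H) = 0.293.
Update on result 1 ('no-alarm'): P(H) ← 0.209·0.1250 / (0.209·0.1250 + 0.707·0.8750) = 0.026125/0.64475 = 0.0405.
Update on result 2 ('alarm'): P(H) ← 0.791·0.0405 / (0.791·0.0405 + 0.293·0.9595) = 0.032051/0.31318 = 0.1023.
Update on result 3 ('alarm'): P(H) ← 0.791·0.1023 / (0.791·0.1023 + 0.293·0.8977) = 0.080952/0.34397 = 0.2353.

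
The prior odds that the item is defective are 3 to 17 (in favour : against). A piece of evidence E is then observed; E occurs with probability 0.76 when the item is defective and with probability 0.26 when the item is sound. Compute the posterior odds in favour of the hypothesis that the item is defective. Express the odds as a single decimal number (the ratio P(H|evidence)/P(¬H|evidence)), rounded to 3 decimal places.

Posterior odds ≈ 0.516

Prior odds = 3/17 = 0.17647.
Likelihood ratio for E = 0.76/0.26 = 2.9231.
Posterior odds = prior odds × LR = 0.51584.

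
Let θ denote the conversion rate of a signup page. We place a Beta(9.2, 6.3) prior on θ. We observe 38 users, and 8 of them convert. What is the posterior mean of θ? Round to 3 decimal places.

The binomial likelihood is conjugate to the Beta prior: with 8 successes and 30 failures, the posterior is Beta(9.2+8, 6.3+30) = Beta(17.2, 36.3).
Posterior mean = α/(α+β) = 17.2/53.5 = 0.321.

Posterior mean ≈ 0.321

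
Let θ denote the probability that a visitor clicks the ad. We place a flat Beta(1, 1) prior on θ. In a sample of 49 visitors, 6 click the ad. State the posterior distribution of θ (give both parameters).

Observing 6 successes and 43 failures updates Beta(1, 1) by adding the success and failure counts to the two shape parameters: α = 1+6 = 7, β = 1+43 = 44.

Posterior: Beta(7, 44)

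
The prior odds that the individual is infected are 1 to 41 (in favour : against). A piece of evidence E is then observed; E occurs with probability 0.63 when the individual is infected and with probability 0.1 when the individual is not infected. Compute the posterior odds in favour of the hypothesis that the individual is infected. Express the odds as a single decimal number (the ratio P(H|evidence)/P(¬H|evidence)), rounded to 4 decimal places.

Posterior odds ≈ 0.1537

Prior odds = 1/41 = 0.024390.
Likelihood ratio for E = 0.63/0.1 = 6.3000.
Posterior odds = prior odds × LR = 0.15366.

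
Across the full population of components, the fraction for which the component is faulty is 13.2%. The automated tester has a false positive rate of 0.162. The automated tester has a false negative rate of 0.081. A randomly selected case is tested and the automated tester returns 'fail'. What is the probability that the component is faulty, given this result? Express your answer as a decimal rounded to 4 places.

Let H be the event that the component is faulty. P(H) = 0.132, so P(¬H) = 0.868. With E the 'fail' result, P(E|H) = 0.919 and P(E|¬H) = 0.162.
P(E) = 0.919·0.132 + 0.162·0.868 = 0.12131 + 0.14062 = 0.26192.
By Bayes' theorem, P(H|E) = 0.12131 / 0.26192 = 0.4631.

P(H | E) ≈ 0.4631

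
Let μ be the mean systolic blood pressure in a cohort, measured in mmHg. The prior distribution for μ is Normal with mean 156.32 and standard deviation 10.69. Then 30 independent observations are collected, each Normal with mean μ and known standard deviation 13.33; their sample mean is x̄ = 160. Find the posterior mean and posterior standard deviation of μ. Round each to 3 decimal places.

Posterior mean ≈ 159.819; posterior SD ≈ 2.373

Prior precision 1/τ₀² = 1/10.69² = 0.00875074; data precision n/σ² = 30/13.33² = 0.168834.
Posterior precision = 0.00875074 + 0.168834 = 0.177585, giving posterior SD = 1/√0.177585 = 2.373.
Posterior mean = (0.00875074·156.32 + 0.168834·160) / 0.177585 = 159.819.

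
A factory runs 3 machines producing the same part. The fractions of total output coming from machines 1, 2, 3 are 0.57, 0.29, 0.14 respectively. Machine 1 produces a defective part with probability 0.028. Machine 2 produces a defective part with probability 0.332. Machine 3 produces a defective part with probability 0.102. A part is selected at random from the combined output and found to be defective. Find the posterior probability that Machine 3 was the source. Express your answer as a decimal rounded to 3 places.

Posterior probability ≈ 0.113

P(defective|M1) = 0.028; P(defective|M2) = 0.332; P(defective|M3) = 0.102.
Prior × likelihood for each source: 0.57·0.028=0.01596, 0.29·0.332=0.09628, 0.14·0.102=0.01428. Summing gives P(defective) = 0.12652.
P(Machine 3 | defective) = 0.01428 / 0.12652 = 0.113.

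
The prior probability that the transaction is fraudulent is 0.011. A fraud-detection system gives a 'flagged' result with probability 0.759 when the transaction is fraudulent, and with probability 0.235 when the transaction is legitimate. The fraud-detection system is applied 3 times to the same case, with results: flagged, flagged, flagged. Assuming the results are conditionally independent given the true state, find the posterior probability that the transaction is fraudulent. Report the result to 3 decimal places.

Let H be the event that the transaction is fraudulent; start with P(H) = 0.011. P('flagged'|H) = 0.759, P('flagged'|¬H) = 0.235.
Update on result 1 ('flagged'): P(H) ← 0.759·0.0110 / (0.759·0.0110 + 0.235·0.9890) = 0.0083490/0.24076 = 0.0347.
Update on result 2 ('flagged'): P(H) ← 0.759·0.0347 / (0.759·0.0347 + 0.235·0.9653) = 0.026320/0.25317 = 0.1040.
Update on result 3 ('flagged'): P(H) ← 0.759·0.1040 / (0.759·0.1040 + 0.235·0.8960) = 0.078907/0.28948 = 0.2726.

Posterior P(H) ≈ 0.273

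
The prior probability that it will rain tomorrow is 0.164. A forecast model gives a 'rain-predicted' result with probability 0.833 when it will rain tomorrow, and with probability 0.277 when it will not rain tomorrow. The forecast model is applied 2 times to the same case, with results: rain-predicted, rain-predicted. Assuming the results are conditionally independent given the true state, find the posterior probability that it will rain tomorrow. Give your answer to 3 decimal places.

Let H be the event that it will rain tomorrow; start with P(H) = 0.164. P('rain-predicted'|H) = 0.833, P('rain-predicted'|¬H) = 0.277.
Update on result 1 ('rain-predicted'): P(H) ← 0.833·0.1640 / (0.833·0.1640 + 0.277·0.8360) = 0.13661/0.36818 = 0.3710.
Update on result 2 ('rain-predicted'): P(H) ← 0.833·0.3710 / (0.833·0.3710 + 0.277·0.6290) = 0.30908/0.48330 = 0.6395.

Posterior P(H) ≈ 0.640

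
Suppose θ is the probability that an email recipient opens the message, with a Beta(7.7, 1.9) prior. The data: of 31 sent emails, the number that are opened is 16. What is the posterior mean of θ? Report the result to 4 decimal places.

Posterior mean ≈ 0.5837

Observing 16 successes and 15 failures updates Beta(7.7, 1.9) by adding the success and failure counts to the two shape parameters: α = 7.7+16 = 23.7, β = 1.9+15 = 16.9.
E[θ | data] = 23.7/(23.7+16.9) = 0.5837.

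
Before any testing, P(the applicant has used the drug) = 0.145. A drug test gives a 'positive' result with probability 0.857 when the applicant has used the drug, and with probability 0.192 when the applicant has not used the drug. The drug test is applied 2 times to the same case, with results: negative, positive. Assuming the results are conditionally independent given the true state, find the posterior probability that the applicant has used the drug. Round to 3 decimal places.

Let H be the event that the applicant has used the drug; start with P(H) = 0.145. P('positive'|H) = 0.857, P('positive'|¬H) = 0.192.
Update on result 1 ('negative'): P(H) ← 0.143·0.1450 / (0.143·0.1450 + 0.808·0.8550) = 0.020735/0.71157 = 0.0291.
Update on result 2 ('positive'): P(H) ← 0.857·0.0291 / (0.857·0.0291 + 0.192·0.9709) = 0.024973/0.21138 = 0.1181.

Posterior P(H) ≈ 0.118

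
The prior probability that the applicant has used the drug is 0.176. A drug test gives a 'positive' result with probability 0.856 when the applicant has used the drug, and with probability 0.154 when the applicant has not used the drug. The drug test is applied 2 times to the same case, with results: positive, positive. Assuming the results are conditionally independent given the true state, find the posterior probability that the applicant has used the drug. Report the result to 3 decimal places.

Posterior P(H) ≈ 0.868

Let H be the event that the applicant has used the drug; start with P(H) = 0.176. P('positive'|H) = 0.856, P('positive'|¬H) = 0.154.
Update on result 1 ('positive'): P(H) ← 0.856·0.1760 / (0.856·0.1760 + 0.154·0.8240) = 0.15066/0.27755 = 0.5428.
Update on result 2 ('positive'): P(H) ← 0.856·0.5428 / (0.856·0.5428 + 0.154·0.4572) = 0.46464/0.53505 = 0.8684.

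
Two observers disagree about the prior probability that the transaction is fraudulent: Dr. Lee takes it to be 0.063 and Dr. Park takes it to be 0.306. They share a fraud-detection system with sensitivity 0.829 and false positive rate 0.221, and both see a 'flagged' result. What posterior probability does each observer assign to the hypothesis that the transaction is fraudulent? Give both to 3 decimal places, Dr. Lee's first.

The likelihood ratio for a 'flagged' result is 0.829/0.221 = 3.7511.
Dr. Lee: prior odds 0.063/0.937 = 0.067236; posterior odds 0.25221; posterior probability 0.201.
Dr. Park: prior odds 0.306/0.694 = 0.44092; posterior odds 1.6540; posterior probability 0.623.

Dr. Lee: 0.201; Dr. Park: 0.623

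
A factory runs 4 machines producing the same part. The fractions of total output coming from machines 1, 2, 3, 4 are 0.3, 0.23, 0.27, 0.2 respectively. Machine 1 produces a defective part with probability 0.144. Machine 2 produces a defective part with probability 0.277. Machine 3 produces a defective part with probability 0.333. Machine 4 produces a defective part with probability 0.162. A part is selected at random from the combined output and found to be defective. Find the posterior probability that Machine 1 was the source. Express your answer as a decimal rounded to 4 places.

P(defective|M1) = 0.144; P(defective|M2) = 0.277; P(defective|M3) = 0.333; P(defective|M4) = 0.162.
Prior × likelihood for each source: 0.3·0.144=0.04320, 0.23·0.277=0.06371, 0.27·0.333=0.08991, 0.2·0.162=0.03240. Summing gives P(defective) = 0.22922.
P(Machine 1 | defective) = 0.04320 / 0.22922 = 0.1885.

Posterior probability ≈ 0.1885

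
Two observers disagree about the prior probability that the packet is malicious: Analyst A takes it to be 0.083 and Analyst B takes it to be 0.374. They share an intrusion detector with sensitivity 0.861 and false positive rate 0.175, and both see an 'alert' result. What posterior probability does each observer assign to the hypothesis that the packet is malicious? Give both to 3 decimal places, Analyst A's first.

Analyst A: 0.308; Analyst B: 0.746

P('+'|H) = 0.861, P('+'|¬H) = 0.175.
Analyst A: numerator 0.861·0.083 = 0.071463; evidence = 0.071463+0.175·0.917 = 0.23194; posterior = 0.308.
Analyst B: numerator 0.861·0.374 = 0.32201; evidence = 0.32201+0.175·0.626 = 0.43156; posterior = 0.746.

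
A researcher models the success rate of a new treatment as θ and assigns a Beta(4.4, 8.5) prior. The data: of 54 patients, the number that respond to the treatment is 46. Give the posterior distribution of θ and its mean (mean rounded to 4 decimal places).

Posterior: Beta(50.4, 16.5); mean ≈ 0.7534

Observing 46 successes and 8 failures updates Beta(4.4, 8.5) by adding the success and failure counts to the two shape parameters: α = 4.4+46 = 50.4, β = 8.5+8 = 16.5.
Posterior mean = α/(α+β) = 50.4/66.9 = 0.7534.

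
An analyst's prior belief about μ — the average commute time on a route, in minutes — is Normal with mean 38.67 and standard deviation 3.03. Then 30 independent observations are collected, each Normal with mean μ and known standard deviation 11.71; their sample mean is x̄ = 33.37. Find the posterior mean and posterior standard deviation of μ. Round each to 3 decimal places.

Posterior mean ≈ 35.132; posterior SD ≈ 1.747

Prior precision 1/τ₀² = 1/3.03² = 0.108922; data precision n/σ² = 30/11.71² = 0.218780.
Posterior precision = 0.108922 + 0.218780 = 0.327702, giving posterior SD = 1/√0.327702 = 1.747.
Posterior mean = (0.108922·38.67 + 0.218780·33.37) / 0.327702 = 35.132.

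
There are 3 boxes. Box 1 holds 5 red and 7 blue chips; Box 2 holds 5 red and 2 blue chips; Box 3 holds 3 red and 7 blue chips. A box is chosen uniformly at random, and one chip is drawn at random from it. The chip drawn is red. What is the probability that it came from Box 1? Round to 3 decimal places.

Posterior probability ≈ 0.291

P(red|Box 1) = 0.4167; P(red|Box 2) = 0.7143; P(red|Box 3) = 0.3.
Prior × likelihood for each source: 0.333333·0.4167=0.1389, 0.333333·0.7143=0.2381, 0.333333·0.3=0.1000. Summing gives P(red) = 0.47698.
P(Box 1 | red) = 0.1389 / 0.47698 = 0.291.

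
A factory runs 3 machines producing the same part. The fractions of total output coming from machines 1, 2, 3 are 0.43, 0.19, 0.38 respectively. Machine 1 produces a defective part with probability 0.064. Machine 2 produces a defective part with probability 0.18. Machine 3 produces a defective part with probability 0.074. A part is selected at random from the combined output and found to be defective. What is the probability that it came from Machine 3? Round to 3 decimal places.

Posterior probability ≈ 0.313

Tabulate prior·likelihood by source: [1] prior 0.43, lik 0.064, product 0.02752; [2] prior 0.19, lik 0.18, product 0.03420; [3] prior 0.38, lik 0.074, product 0.02812.
Normalizing constant = 0.089840; the posterior for Machine 3 is its product over the sum, 0.02812/0.089840 = 0.313.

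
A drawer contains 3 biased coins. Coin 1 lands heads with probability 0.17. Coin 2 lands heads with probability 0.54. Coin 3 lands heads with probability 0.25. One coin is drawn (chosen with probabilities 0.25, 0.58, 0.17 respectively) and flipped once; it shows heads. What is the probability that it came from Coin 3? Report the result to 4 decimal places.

Posterior probability ≈ 0.1067

P(heads|C1) = 0.17; P(heads|C2) = 0.54; P(heads|C3) = 0.25.
Prior × likelihood for each source: 0.25·0.17=0.04250, 0.58·0.54=0.3132, 0.17·0.25=0.04250. Summing gives P(heads) = 0.39820.
P(Coin 3 | heads) = 0.04250 / 0.39820 = 0.1067.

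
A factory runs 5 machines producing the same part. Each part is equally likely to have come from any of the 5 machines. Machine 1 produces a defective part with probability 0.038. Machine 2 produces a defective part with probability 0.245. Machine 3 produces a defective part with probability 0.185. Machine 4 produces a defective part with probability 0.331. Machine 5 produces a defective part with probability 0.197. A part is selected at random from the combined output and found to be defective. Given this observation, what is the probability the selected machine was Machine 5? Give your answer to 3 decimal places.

P(defective|M1) = 0.038; P(defective|M2) = 0.245; P(defective|M3) = 0.185; P(defective|M4) = 0.331; P(defective|M5) = 0.197.
Prior × likelihood for each source: 0.2·0.038=0.007600, 0.2·0.245=0.04900, 0.2·0.185=0.03700, 0.2·0.331=0.06620, 0.2·0.197=0.03940. Summing gives P(defective) = 0.19920.
P(Machine 5 | defective) = 0.03940 / 0.19920 = 0.198.

Posterior probability ≈ 0.198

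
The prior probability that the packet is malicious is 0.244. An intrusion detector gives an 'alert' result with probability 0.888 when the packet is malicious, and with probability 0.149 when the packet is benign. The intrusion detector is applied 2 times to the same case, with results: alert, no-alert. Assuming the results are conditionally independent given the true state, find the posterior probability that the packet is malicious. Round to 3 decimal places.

With H the event that the packet is malicious, the joint likelihood of the observed sequence is P(data|H) = 0.888·0.112 = 0.099456 and P(data|¬H) = 0.149·0.851 = 0.12680.
Bayes: P(H|data) = 0.244·0.099456 / (0.244·0.099456 + 0.756·0.12680) = 0.024267/0.12013 = 0.2020.

Posterior P(H) ≈ 0.202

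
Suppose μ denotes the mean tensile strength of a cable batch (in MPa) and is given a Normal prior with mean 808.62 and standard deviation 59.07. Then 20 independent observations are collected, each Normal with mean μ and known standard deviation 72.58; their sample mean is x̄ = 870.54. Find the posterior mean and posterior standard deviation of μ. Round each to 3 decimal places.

Prior precision 1/τ₀² = 1/59.07² = 0.00028659; data precision n/σ² = 20/72.58² = 0.00379661.
Posterior precision = 0.00028659 + 0.00379661 = 0.00408320, giving posterior SD = 1/√0.00408320 = 15.649.
Posterior mean = (0.00028659·808.62 + 0.00379661·870.54) / 0.00408320 = 866.194.

Posterior mean ≈ 866.194; posterior SD ≈ 15.649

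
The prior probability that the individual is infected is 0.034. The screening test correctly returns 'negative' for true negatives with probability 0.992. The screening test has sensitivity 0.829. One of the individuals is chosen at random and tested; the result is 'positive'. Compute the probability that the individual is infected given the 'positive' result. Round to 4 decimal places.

Let H be the event that the individual is infected. P(H) = 0.034, so P(¬H) = 0.966. With E the 'positive' result, P(E|H) = 0.829 and P(E|¬H) = 0.008.
P(E) = 0.829·0.034 + 0.008·0.966 = 0.028186 + 0.0077280 = 0.035914.
By Bayes' theorem, P(H|E) = 0.028186 / 0.035914 = 0.7848.

P(H | E) ≈ 0.7848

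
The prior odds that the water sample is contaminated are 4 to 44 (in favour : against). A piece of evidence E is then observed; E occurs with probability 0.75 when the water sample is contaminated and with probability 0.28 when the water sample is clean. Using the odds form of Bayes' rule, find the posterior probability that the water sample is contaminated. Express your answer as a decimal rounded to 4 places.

Posterior probability ≈ 0.1958

Prior odds = 4/44 = 0.090909.
Likelihood ratio for E = 0.75/0.28 = 2.6786.
Posterior odds = prior odds × LR = 0.24351.
Posterior probability = odds/(1+odds) = 0.24351/1.2435 = 0.1958.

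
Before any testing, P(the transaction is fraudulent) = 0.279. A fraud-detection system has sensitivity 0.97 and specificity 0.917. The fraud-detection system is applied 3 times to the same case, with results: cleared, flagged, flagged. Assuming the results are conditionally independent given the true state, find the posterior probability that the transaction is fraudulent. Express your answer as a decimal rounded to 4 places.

Let H be the event that the transaction is fraudulent; start with P(H) = 0.279. P('flagged'|H) = 0.97, P('flagged'|¬H) = 0.083.
Update on result 1 ('cleared'): P(H) ← 0.03·0.2790 / (0.03·0.2790 + 0.917·0.7210) = 0.0083700/0.66953 = 0.0125.
Update on result 2 ('flagged'): P(H) ← 0.97·0.0125 / (0.97·0.0125 + 0.083·0.9875) = 0.012126/0.094089 = 0.1289.
Update on result 3 ('flagged'): P(H) ← 0.97·0.1289 / (0.97·0.1289 + 0.083·0.8711) = 0.12502/0.19732 = 0.6336.

Posterior P(H) ≈ 0.6336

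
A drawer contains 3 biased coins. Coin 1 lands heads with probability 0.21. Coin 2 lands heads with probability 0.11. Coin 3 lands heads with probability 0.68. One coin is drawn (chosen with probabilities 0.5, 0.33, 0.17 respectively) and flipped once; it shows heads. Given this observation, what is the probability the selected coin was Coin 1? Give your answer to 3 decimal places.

Tabulate prior·likelihood by source: [1] prior 0.5, lik 0.21, product 0.1050; [2] prior 0.33, lik 0.11, product 0.03630; [3] prior 0.17, lik 0.68, product 0.1156.
Normalizing constant = 0.25690; the posterior for Coin 1 is its product over the sum, 0.1050/0.25690 = 0.409.

Posterior probability ≈ 0.409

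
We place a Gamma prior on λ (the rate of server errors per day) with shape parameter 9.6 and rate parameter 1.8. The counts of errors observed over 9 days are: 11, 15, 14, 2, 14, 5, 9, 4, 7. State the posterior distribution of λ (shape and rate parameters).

Posterior: Gamma(shape=90.6, rate=10.8)

Total count ∑xᵢ = 81 over n = 9 days.
Gamma is conjugate to the Poisson likelihood: posterior is Gamma(shape = 9.6+81 = 90.6, rate = 1.8+9 = 10.8).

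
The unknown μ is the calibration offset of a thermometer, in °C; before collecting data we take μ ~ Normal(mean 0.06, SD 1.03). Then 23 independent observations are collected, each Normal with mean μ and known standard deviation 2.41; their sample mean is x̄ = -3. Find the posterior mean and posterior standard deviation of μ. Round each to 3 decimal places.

Prior precision 1/τ₀² = 1/1.03² = 0.942596; data precision n/σ² = 23/2.41² = 3.95999.
Posterior precision = 0.942596 + 3.95999 = 4.90258, giving posterior SD = 1/√4.90258 = 0.452.
Posterior mean = (0.942596·0.06 + 3.95999·-3) / 4.90258 = -2.412.

Posterior mean ≈ -2.412; posterior SD ≈ 0.452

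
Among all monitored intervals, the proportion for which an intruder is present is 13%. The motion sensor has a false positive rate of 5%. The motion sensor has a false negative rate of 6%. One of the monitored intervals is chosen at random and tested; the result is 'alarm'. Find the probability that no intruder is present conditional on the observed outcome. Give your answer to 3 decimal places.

P(¬H | E) ≈ 0.263

Let H be the event that an intruder is present. P(H) = 0.13, so P(¬H) = 0.87. With E the 'alarm' result, P(E|H) = 0.94 and P(E|¬H) = 0.05.
P(E) = 0.94·0.13 + 0.05·0.87 = 0.12220 + 0.043500 = 0.16570.
By Bayes' theorem, P(H|E) = 0.12220 / 0.16570 = 0.737. Hence P(¬H|E) = 1 − 0.737 = 0.263.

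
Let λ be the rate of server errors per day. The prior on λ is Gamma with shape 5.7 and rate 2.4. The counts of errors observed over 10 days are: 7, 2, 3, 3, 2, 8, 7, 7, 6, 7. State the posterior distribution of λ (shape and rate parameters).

Posterior: Gamma(shape=57.7, rate=12.4)

The Poisson likelihood adds the total count to the shape and the number of exposure periods to the rate. Here ∑xᵢ = 52 and n = 10, so shape 5.7→57.7 and rate 2.4→12.4.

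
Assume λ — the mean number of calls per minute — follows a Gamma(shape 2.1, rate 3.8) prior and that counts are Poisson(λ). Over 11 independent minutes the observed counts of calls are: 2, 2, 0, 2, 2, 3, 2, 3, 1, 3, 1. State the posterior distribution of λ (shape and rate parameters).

Posterior: Gamma(shape=23.1, rate=14.8)

Total count ∑xᵢ = 21 over n = 11 minutes.
Gamma is conjugate to the Poisson likelihood: posterior is Gamma(shape = 2.1+21 = 23.1, rate = 3.8+11 = 14.8).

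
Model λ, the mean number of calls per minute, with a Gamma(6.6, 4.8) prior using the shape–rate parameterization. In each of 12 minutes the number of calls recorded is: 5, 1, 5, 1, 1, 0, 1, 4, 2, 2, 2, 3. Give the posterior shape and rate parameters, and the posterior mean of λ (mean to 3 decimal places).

Total count ∑xᵢ = 27 over n = 12 minutes.
Gamma is conjugate to the Poisson likelihood: posterior is Gamma(shape = 6.6+27 = 33.6, rate = 4.8+12 = 16.8).
E[λ | data] = 33.6/16.8 = 2.000.

Posterior: Gamma(shape=33.6, rate=16.8); mean ≈ 2.000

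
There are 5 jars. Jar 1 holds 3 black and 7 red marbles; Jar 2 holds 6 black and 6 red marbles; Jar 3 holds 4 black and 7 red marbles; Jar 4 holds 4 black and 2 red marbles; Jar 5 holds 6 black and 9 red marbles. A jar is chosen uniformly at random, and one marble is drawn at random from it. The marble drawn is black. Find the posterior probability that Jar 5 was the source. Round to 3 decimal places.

Tabulate prior·likelihood by source: [1] prior 0.2, lik 0.3, product 0.06000; [2] prior 0.2, lik 0.5, product 0.1000; [3] prior 0.2, lik 0.3636, product 0.07273; [4] prior 0.2, lik 0.6667, product 0.1333; [5] prior 0.2, lik 0.4, product 0.08000.
Normalizing constant = 0.44606; the posterior for Jar 5 is its product over the sum, 0.08000/0.44606 = 0.179.

Posterior probability ≈ 0.179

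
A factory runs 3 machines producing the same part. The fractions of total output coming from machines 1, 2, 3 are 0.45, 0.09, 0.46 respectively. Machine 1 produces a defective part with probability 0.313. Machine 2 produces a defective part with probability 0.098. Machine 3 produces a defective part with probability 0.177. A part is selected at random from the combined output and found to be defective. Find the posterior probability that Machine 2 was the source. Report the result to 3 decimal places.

Tabulate prior·likelihood by source: [1] prior 0.45, lik 0.313, product 0.1409; [2] prior 0.09, lik 0.098, product 0.008820; [3] prior 0.46, lik 0.177, product 0.08142.
Normalizing constant = 0.23109; the posterior for Machine 2 is its product over the sum, 0.008820/0.23109 = 0.038.

Posterior probability ≈ 0.038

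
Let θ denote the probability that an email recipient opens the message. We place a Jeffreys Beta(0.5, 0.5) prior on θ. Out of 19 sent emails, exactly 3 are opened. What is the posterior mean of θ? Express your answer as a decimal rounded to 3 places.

The binomial likelihood is conjugate to the Beta prior: with 3 successes and 16 failures, the posterior is Beta(0.5+3, 0.5+16) = Beta(3.5, 16.5).
Posterior mean = α/(α+β) = 3.5/20 = 0.175.

Posterior mean ≈ 0.175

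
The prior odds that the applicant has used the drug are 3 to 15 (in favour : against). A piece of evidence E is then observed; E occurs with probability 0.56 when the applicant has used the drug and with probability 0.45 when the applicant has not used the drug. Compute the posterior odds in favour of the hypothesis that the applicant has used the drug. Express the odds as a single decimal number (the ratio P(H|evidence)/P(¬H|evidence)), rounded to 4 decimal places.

Posterior odds ≈ 0.2489

Prior odds = 3/15 = 0.20000.
Likelihood ratio for E = 0.56/0.45 = 1.2444.
Posterior odds = prior odds × LR = 0.24889.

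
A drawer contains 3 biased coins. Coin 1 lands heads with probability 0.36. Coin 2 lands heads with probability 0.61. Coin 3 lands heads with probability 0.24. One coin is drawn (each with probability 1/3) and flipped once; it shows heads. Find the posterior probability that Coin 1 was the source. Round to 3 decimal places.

Posterior probability ≈ 0.298

Tabulate prior·likelihood by source: [1] prior 0.333333, lik 0.36, product 0.1200; [2] prior 0.333333, lik 0.61, product 0.2033; [3] prior 0.333333, lik 0.24, product 0.08000.
Normalizing constant = 0.40333; the posterior for Coin 1 is its product over the sum, 0.1200/0.40333 = 0.298.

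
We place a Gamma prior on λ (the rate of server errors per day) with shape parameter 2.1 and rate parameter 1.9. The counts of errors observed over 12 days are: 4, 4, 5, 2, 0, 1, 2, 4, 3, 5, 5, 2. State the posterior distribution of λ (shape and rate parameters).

Posterior: Gamma(shape=39.1, rate=13.9)

The Poisson likelihood adds the total count to the shape and the number of exposure periods to the rate. Here ∑xᵢ = 37 and n = 12, so shape 2.1→39.1 and rate 1.9→13.9.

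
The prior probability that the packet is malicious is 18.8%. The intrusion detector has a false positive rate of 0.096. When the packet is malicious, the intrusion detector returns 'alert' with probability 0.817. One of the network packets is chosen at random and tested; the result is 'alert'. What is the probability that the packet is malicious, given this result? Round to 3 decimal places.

Let H be the event that the packet is malicious. P(H) = 0.188, so P(¬H) = 0.812. With E the 'alert' result, P(E|H) = 0.817 and P(E|¬H) = 0.096.
P(E) = 0.817·0.188 + 0.096·0.812 = 0.15360 + 0.077952 = 0.23155.
By Bayes' theorem, P(H|E) = 0.15360 / 0.23155 = 0.663.

P(H | E) ≈ 0.663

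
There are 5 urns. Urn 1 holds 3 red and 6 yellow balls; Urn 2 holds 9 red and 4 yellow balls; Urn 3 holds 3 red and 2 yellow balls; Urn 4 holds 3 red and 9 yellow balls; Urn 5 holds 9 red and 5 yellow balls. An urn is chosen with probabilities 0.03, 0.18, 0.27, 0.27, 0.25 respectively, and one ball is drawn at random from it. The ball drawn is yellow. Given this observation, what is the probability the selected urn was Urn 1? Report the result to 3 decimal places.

Posterior probability ≈ 0.042

P(yellow|Urn 1) = 0.6667; P(yellow|Urn 2) = 0.3077; P(yellow|Urn 3) = 0.4; P(yellow|Urn 4) = 0.75; P(yellow|Urn 5) = 0.3571.
Prior × likelihood for each source: 0.03·0.6667=0.02000, 0.18·0.3077=0.05538, 0.27·0.4=0.1080, 0.27·0.75=0.2025, 0.25·0.3571=0.08929. Summing gives P(yellow) = 0.47517.
P(Urn 1 | yellow) = 0.02000 / 0.47517 = 0.042.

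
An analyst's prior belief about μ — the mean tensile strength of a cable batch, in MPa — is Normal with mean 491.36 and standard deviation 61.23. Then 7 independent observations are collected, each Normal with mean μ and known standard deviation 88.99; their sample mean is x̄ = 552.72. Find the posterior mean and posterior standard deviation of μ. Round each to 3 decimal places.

With known σ, the Normal prior is conjugate. Weight on the data is w = (n/σ²)/(n/σ² + 1/τ₀²) = 0.00088393/(0.00088393+0.00026673) = 0.76819.
Posterior mean = w·x̄ + (1−w)·μ₀ = 0.76819·552.72 + 0.23181·491.36 = 538.496. Posterior variance = 1/(0.00088393+0.00026673) = 869.070, so SD = 29.480.

Posterior mean ≈ 538.496; posterior SD ≈ 29.480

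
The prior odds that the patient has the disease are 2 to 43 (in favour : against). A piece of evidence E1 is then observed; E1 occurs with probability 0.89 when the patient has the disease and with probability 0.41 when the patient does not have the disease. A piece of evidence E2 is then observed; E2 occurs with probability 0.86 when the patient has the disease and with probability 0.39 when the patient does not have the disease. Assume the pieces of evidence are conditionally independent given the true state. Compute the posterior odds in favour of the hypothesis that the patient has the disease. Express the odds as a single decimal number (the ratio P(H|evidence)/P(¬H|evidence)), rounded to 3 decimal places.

Posterior odds ≈ 0.223

Prior odds = 2/43 = 0.046512. In log-odds, ln(0.046512) = -3.0681.
Add log likelihood ratios: ln(2.1707) + ln(2.2051) = 1.5658.
Posterior log-odds = -1.5022, so posterior odds = exp(-1.5022) = 0.22264.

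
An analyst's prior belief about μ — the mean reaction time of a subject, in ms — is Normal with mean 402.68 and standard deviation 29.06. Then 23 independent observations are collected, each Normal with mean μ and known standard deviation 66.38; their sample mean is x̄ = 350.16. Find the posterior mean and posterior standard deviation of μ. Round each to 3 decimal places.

With known σ, the Normal prior is conjugate. Weight on the data is w = (n/σ²)/(n/σ² + 1/τ₀²) = 0.00521979/(0.00521979+0.00118416) = 0.81509.
Posterior mean = w·x̄ + (1−w)·μ₀ = 0.81509·350.16 + 0.18491·402.68 = 359.871. Posterior variance = 1/(0.00521979+0.00118416) = 156.154, so SD = 12.496.

Posterior mean ≈ 359.871; posterior SD ≈ 12.496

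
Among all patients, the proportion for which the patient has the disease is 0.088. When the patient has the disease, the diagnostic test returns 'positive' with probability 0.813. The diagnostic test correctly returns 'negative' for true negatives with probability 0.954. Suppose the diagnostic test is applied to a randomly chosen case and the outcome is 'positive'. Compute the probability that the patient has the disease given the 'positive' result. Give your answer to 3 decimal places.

P(H | E) ≈ 0.630

Let H be the event that the patient has the disease. P(H) = 0.088, so P(¬H) = 0.912. With E the 'positive' result, P(E|H) = 0.813 and P(E|¬H) = 0.046.
P(E) = 0.813·0.088 + 0.046·0.912 = 0.071544 + 0.041952 = 0.11350.
By Bayes' theorem, P(H|E) = 0.071544 / 0.11350 = 0.630.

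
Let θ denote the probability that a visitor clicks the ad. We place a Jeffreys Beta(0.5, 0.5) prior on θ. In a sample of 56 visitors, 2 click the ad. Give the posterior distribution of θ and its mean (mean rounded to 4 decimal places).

Posterior: Beta(2.5, 54.5); mean ≈ 0.0439

The binomial likelihood is conjugate to the Beta prior: with 2 successes and 54 failures, the posterior is Beta(0.5+2, 0.5+54) = Beta(2.5, 54.5).
Posterior mean = α/(α+β) = 2.5/57 = 0.0439.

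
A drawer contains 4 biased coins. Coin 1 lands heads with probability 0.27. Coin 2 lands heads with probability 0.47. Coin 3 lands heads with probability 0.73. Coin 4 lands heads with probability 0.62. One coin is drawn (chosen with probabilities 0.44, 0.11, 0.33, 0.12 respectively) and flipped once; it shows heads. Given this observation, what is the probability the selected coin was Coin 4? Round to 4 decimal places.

Tabulate prior·likelihood by source: [1] prior 0.44, lik 0.27, product 0.1188; [2] prior 0.11, lik 0.47, product 0.05170; [3] prior 0.33, lik 0.73, product 0.2409; [4] prior 0.12, lik 0.62, product 0.07440.
Normalizing constant = 0.48580; the posterior for Coin 4 is its product over the sum, 0.07440/0.48580 = 0.1531.

Posterior probability ≈ 0.1531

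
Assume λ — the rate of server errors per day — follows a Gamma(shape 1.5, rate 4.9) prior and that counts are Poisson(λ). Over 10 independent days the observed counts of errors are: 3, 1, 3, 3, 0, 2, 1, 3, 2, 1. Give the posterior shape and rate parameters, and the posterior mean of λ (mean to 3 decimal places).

Posterior: Gamma(shape=20.5, rate=14.9); mean ≈ 1.376

The Poisson likelihood adds the total count to the shape and the number of exposure periods to the rate. Here ∑xᵢ = 19 and n = 10, so shape 1.5→20.5 and rate 4.9→14.9.
E[λ | data] = 20.5/14.9 = 1.376.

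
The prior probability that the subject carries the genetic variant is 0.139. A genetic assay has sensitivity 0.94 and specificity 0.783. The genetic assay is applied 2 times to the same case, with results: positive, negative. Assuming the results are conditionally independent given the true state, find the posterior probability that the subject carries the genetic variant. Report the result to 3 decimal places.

Posterior P(H) ≈ 0.051

Let H be the event that the subject carries the genetic variant; start with P(H) = 0.139. P('positive'|H) = 0.94, P('positive'|¬H) = 0.217.
Update on result 1 ('positive'): P(H) ← 0.94·0.1390 / (0.94·0.1390 + 0.217·0.8610) = 0.13066/0.31750 = 0.4115.
Update on result 2 ('negative'): P(H) ← 0.06·0.4115 / (0.06·0.4115 + 0.783·0.5885) = 0.024692/0.48546 = 0.0509.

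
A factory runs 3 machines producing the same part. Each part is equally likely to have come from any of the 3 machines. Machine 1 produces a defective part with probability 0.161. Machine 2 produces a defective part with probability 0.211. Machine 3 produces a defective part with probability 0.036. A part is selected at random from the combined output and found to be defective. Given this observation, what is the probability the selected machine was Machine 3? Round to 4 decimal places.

P(defective|M1) = 0.161; P(defective|M2) = 0.211; P(defective|M3) = 0.036.
Prior × likelihood for each source: 0.333333·0.161=0.05367, 0.333333·0.211=0.07033, 0.333333·0.036=0.01200. Summing gives P(defective) = 0.13600.
P(Machine 3 | defective) = 0.01200 / 0.13600 = 0.0882.

Posterior probability ≈ 0.0882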